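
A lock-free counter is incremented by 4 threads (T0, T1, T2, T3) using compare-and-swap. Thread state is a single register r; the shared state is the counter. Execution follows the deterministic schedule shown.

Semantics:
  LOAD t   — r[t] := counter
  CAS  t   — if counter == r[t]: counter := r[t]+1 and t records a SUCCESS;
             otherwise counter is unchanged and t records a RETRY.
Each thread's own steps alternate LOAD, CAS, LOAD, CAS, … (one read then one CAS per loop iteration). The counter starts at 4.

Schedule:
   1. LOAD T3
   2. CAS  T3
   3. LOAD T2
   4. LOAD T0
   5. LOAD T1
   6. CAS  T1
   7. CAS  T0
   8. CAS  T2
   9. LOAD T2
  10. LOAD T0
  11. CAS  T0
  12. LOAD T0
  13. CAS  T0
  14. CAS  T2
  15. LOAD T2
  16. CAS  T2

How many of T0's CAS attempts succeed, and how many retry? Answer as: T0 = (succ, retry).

step 1: T3 LOAD ⇒ load; ctr=4 reg=4
step 2: T3 CAS ⇒ ok; ctr=5 reg=4
step 3: T2 LOAD ⇒ load; ctr=5 reg=5
step 4: T0 LOAD ⇒ load; ctr=5 reg=5
step 5: T1 LOAD ⇒ load; ctr=5 reg=5
step 6: T1 CAS ⇒ ok; ctr=6 reg=5
step 7: T0 CAS ⇒ retry; ctr=6 reg=5
step 8: T2 CAS ⇒ retry; ctr=6 reg=5
step 9: T2 LOAD ⇒ load; ctr=6 reg=6
step 10: T0 LOAD ⇒ load; ctr=6 reg=6
step 11: T0 CAS ⇒ ok; ctr=7 reg=6
step 12: T0 LOAD ⇒ load; ctr=7 reg=7
step 13: T0 CAS ⇒ ok; ctr=8 reg=7
step 14: T2 CAS ⇒ retry; ctr=8 reg=6
step 15: T2 LOAD ⇒ load; ctr=8 reg=8
step 16: T2 CAS ⇒ ok; ctr=9 reg=8

T0 = (2, 1)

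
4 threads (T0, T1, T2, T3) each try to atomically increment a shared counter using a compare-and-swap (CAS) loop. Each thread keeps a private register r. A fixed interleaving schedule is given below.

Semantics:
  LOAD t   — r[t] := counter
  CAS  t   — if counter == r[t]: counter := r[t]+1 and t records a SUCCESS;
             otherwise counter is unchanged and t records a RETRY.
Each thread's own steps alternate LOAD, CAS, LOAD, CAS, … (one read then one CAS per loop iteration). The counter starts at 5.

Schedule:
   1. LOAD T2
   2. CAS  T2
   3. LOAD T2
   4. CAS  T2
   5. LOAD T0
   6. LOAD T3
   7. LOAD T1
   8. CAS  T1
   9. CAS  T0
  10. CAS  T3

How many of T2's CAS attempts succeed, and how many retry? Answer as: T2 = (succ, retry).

T2 LOAD — after: cnt=5, r=5 — load
T2 CAS — after: cnt=6, r=5 — ok
T2 LOAD — after: cnt=6, r=6 — load
T2 CAS — after: cnt=7, r=6 — ok
T0 LOAD — after: cnt=7, r=7 — load
T3 LOAD — after: cnt=7, r=7 — load
T1 LOAD — after: cnt=7, r=7 — load
T1 CAS — after: cnt=8, r=7 — ok
T0 CAS — after: cnt=8, r=7 — retry
T3 CAS — after: cnt=8, r=7 — retry

T2 = (2, 0)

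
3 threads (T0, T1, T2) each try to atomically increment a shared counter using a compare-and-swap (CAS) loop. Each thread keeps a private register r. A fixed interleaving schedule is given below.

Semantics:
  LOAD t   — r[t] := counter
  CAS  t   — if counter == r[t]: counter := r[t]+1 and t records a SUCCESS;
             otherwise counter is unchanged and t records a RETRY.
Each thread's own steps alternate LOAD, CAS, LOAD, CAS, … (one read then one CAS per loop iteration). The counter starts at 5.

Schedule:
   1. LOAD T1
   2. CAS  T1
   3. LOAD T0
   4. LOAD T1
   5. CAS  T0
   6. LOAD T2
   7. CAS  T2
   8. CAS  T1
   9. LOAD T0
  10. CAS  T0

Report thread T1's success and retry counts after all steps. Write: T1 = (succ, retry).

[1] T1.load  rd  (counter 5, T1.r 5)
[2] T1.cas  hit  (counter 6, T1.r 5)
[3] T0.load  rd  (counter 6, T0.r 6)
[4] T1.load  rd  (counter 6, T1.r 6)
[5] T0.cas  hit  (counter 7, T0.r 6)
[6] T2.load  rd  (counter 7, T2.r 7)
[7] T2.cas  hit  (counter 8, T2.r 7)
[8] T1.cas  miss  (counter 8, T1.r 6)
[9] T0.load  rd  (counter 8, T0.r 8)
[10] T0.cas  hit  (counter 9, T0.r 8)

T1 = (1, 1)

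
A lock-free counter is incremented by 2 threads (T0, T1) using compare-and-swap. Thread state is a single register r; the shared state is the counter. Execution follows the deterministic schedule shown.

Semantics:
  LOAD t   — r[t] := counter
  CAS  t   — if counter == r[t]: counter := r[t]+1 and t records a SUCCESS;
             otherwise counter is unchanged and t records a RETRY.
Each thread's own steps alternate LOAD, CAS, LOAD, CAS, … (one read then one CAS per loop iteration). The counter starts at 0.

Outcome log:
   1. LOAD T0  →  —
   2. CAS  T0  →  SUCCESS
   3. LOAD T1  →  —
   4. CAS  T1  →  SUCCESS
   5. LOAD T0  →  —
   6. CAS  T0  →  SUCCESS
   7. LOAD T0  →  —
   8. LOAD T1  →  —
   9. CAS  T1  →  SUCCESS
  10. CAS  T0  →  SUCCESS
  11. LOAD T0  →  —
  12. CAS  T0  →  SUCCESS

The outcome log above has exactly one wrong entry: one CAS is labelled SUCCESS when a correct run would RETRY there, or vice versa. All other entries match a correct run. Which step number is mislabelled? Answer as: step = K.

Correct run:
[1] T0.load  rd  (counter 0, T0.r 0)
[2] T0.cas  hit  (counter 1, T0.r 0)
[3] T1.load  rd  (counter 1, T1.r 1)
[4] T1.cas  hit  (counter 2, T1.r 1)
[5] T0.load  rd  (counter 2, T0.r 2)
[6] T0.cas  hit  (counter 3, T0.r 2)
[7] T0.load  rd  (counter 3, T0.r 3)
[8] T1.load  rd  (counter 3, T1.r 3)
[9] T1.cas  hit  (counter 4, T1.r 3)
[10] T0.cas  miss  (counter 4, T0.r 3)
[11] T0.load  rd  (counter 4, T0.r 4)
[12] T0.cas  hit  (counter 5, T0.r 4)
Log disagrees first at step 10.

step = 10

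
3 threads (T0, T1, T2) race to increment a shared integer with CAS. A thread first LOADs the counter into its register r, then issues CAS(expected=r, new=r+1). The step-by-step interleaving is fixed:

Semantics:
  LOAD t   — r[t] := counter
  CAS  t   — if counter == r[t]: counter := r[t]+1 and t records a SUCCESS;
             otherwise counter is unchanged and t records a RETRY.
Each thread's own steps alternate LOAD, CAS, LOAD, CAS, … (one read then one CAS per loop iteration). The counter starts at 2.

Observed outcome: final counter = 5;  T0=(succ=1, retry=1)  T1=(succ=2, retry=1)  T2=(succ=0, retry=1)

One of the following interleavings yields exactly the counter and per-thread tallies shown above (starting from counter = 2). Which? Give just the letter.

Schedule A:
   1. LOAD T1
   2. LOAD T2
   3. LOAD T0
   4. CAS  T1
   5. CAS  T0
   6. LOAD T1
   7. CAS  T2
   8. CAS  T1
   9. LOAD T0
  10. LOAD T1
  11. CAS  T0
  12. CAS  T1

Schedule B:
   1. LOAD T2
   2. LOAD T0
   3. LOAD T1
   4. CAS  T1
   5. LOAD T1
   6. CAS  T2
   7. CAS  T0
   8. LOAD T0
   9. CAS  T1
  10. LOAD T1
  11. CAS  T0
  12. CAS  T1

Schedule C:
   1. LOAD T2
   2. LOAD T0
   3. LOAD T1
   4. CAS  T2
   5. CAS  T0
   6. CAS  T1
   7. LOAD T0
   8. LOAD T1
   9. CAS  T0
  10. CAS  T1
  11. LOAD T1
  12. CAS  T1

A

Run A:
#1 T1 reads 2
#2 T2 reads 2
#3 T0 reads 2
#4 T1 CAS(2→3) writes; counter now 3
#5 T0 CAS(2→3) fails; counter now 3
#6 T1 reads 3
#7 T2 CAS(2→3) fails; counter now 3
#8 T1 CAS(3→4) writes; counter now 4
#9 T0 reads 4
#10 T1 reads 4
#11 T0 CAS(4→5) writes; counter now 5
#12 T1 CAS(4→5) fails; counter now 5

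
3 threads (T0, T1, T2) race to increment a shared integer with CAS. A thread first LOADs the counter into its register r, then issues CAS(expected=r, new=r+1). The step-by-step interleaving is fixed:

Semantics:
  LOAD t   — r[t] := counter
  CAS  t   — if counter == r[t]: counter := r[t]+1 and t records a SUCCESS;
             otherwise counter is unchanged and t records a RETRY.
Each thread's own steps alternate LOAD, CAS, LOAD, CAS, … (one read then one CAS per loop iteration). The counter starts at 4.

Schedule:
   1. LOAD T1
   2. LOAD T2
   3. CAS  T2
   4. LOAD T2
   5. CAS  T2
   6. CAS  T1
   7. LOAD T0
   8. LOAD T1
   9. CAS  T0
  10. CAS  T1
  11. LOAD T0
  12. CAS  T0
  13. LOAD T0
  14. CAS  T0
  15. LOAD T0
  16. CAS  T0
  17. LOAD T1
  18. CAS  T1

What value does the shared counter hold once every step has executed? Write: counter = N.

counter = 11

T1 LOAD — after: cnt=4, r=4 — load
T2 LOAD — after: cnt=4, r=4 — load
T2 CAS — after: cnt=5, r=4 — ok
T2 LOAD — after: cnt=5, r=5 — load
T2 CAS — after: cnt=6, r=5 — ok
T1 CAS — after: cnt=6, r=4 — retry
T0 LOAD — after: cnt=6, r=6 — load
T1 LOAD — after: cnt=6, r=6 — load
T0 CAS — after: cnt=7, r=6 — ok
T1 CAS — after: cnt=7, r=6 — retry
T0 LOAD — after: cnt=7, r=7 — load
T0 CAS — after: cnt=8, r=7 — ok
T0 LOAD — after: cnt=8, r=8 — load
T0 CAS — after: cnt=9, r=8 — ok
T0 LOAD — after: cnt=9, r=9 — load
T0 CAS — after: cnt=10, r=9 — ok
T1 LOAD — after: cnt=10, r=10 — load
T1 CAS — after: cnt=11, r=10 — ok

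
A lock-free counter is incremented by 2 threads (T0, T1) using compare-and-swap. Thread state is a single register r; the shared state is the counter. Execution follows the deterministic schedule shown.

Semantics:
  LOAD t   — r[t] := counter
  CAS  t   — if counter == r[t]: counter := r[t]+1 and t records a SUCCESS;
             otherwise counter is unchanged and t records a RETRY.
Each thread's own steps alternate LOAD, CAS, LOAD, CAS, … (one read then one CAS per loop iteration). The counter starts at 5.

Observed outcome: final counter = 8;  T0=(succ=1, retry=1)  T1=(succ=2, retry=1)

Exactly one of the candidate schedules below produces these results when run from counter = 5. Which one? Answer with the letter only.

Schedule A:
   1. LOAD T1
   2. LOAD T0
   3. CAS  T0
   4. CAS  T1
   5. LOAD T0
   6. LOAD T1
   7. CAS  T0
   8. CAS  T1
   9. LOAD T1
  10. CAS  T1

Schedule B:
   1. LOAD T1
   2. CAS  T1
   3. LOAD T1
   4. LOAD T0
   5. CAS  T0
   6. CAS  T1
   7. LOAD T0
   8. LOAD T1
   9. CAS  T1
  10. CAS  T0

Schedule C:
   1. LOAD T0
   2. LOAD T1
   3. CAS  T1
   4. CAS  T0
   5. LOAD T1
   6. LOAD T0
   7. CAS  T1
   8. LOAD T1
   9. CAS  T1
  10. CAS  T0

B

Tracing schedule B:
#1 T1 reads 5
#2 T1 CAS(5→6) writes; counter now 6
#3 T1 reads 6
#4 T0 reads 6
#5 T0 CAS(6→7) writes; counter now 7
#6 T1 CAS(6→7) fails; counter now 7
#7 T0 reads 7
#8 T1 reads 7
#9 T1 CAS(7→8) writes; counter now 8
#10 T0 CAS(7→8) fails; counter now 8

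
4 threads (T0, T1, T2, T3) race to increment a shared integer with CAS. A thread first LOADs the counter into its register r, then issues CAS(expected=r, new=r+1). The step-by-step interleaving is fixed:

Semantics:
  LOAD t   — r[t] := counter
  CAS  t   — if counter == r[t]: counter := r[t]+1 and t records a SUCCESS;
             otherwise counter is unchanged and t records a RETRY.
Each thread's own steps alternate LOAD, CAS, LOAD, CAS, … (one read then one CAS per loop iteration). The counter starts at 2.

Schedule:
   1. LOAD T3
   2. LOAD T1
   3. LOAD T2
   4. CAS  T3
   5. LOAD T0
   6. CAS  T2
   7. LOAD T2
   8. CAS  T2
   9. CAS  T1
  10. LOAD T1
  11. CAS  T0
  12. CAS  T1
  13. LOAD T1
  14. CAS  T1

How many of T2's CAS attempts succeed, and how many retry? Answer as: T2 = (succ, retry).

1. LOAD T3 → mem=2 r[T3]=2 [LOAD]
2. LOAD T1 → mem=2 r[T1]=2 [LOAD]
3. LOAD T2 → mem=2 r[T2]=2 [LOAD]
4. CAS T3 → mem=3 r[T3]=2 [OK]
5. LOAD T0 → mem=3 r[T0]=3 [LOAD]
6. CAS T2 → mem=3 r[T2]=2 [RETRY]
7. LOAD T2 → mem=3 r[T2]=3 [LOAD]
8. CAS T2 → mem=4 r[T2]=3 [OK]
9. CAS T1 → mem=4 r[T1]=2 [RETRY]
10. LOAD T1 → mem=4 r[T1]=4 [LOAD]
11. CAS T0 → mem=4 r[T0]=3 [RETRY]
12. CAS T1 → mem=5 r[T1]=4 [OK]
13. LOAD T1 → mem=5 r[T1]=5 [LOAD]
14. CAS T1 → mem=6 r[T1]=5 [OK]

T2 = (1, 1)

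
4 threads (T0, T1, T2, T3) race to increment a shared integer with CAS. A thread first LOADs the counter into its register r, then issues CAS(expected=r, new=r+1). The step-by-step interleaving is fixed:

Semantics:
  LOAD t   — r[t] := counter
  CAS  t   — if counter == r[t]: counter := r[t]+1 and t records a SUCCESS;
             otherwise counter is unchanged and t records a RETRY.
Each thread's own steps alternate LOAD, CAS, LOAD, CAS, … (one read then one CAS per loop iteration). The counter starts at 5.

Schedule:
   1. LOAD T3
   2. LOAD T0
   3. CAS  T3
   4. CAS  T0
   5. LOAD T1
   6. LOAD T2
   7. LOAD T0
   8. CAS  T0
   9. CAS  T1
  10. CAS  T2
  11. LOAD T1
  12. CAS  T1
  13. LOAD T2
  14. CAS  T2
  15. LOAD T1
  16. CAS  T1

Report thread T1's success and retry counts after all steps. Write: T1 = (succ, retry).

T1 = (2, 1)

[1] T3.load  rd  (counter 5, T3.r 5)
[2] T0.load  rd  (counter 5, T0.r 5)
[3] T3.cas  hit  (counter 6, T3.r 5)
[4] T0.cas  miss  (counter 6, T0.r 5)
[5] T1.load  rd  (counter 6, T1.r 6)
[6] T2.load  rd  (counter 6, T2.r 6)
[7] T0.load  rd  (counter 6, T0.r 6)
[8] T0.cas  hit  (counter 7, T0.r 6)
[9] T1.cas  miss  (counter 7, T1.r 6)
[10] T2.cas  miss  (counter 7, T2.r 6)
[11] T1.load  rd  (counter 7, T1.r 7)
[12] T1.cas  hit  (counter 8, T1.r 7)
[13] T2.load  rd  (counter 8, T2.r 8)
[14] T2.cas  hit  (counter 9, T2.r 8)
[15] T1.load  rd  (counter 9, T1.r 9)
[16] T1.cas  hit  (counter 10, T1.r 9)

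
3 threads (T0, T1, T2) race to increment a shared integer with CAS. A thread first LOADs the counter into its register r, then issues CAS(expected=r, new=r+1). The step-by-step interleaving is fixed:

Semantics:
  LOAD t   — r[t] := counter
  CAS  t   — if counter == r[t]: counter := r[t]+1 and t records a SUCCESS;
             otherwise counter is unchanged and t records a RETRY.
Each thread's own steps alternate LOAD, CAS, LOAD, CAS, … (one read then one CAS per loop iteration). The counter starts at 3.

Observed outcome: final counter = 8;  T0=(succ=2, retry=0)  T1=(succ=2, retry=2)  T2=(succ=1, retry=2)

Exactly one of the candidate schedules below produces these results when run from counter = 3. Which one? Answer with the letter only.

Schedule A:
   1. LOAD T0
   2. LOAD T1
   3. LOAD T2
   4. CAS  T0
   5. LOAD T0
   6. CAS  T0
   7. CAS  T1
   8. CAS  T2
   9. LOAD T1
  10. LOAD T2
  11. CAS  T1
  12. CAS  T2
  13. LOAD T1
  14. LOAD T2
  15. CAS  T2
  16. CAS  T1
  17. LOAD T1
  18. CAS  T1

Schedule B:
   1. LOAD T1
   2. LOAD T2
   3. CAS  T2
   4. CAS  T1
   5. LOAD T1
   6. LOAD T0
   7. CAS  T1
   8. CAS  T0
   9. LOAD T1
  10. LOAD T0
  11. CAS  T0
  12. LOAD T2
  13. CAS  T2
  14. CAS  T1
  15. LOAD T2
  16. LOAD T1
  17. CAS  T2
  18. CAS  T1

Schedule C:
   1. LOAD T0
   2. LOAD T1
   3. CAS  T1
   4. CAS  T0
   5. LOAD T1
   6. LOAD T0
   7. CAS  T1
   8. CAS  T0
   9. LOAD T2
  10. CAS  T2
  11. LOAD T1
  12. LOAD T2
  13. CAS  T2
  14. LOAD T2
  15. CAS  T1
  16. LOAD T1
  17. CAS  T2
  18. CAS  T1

Run A:
step 1: T0 LOAD ⇒ load; ctr=3 reg=3
step 2: T1 LOAD ⇒ load; ctr=3 reg=3
step 3: T2 LOAD ⇒ load; ctr=3 reg=3
step 4: T0 CAS ⇒ ok; ctr=4 reg=3
step 5: T0 LOAD ⇒ load; ctr=4 reg=4
step 6: T0 CAS ⇒ ok; ctr=5 reg=4
step 7: T1 CAS ⇒ retry; ctr=5 reg=3
step 8: T2 CAS ⇒ retry; ctr=5 reg=3
step 9: T1 LOAD ⇒ load; ctr=5 reg=5
step 10: T2 LOAD ⇒ load; ctr=5 reg=5
step 11: T1 CAS ⇒ ok; ctr=6 reg=5
step 12: T2 CAS ⇒ retry; ctr=6 reg=5
step 13: T1 LOAD ⇒ load; ctr=6 reg=6
step 14: T2 LOAD ⇒ load; ctr=6 reg=6
step 15: T2 CAS ⇒ ok; ctr=7 reg=6
step 16: T1 CAS ⇒ retry; ctr=7 reg=6
step 17: T1 LOAD ⇒ load; ctr=7 reg=7
step 18: T1 CAS ⇒ ok; ctr=8 reg=7

A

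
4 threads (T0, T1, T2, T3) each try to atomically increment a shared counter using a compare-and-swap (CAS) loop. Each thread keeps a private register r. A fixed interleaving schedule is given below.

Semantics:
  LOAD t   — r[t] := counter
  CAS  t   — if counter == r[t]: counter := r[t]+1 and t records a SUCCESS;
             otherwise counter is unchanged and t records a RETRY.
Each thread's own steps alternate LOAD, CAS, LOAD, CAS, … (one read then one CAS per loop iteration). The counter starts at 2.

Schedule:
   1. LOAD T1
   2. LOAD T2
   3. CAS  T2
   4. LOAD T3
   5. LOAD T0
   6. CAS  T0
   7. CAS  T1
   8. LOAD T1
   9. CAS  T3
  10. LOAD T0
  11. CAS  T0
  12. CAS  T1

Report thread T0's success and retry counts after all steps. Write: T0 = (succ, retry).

1. LOAD T1 → mem=2 r[T1]=2 [LOAD]
2. LOAD T2 → mem=2 r[T2]=2 [LOAD]
3. CAS T2 → mem=3 r[T2]=2 [OK]
4. LOAD T3 → mem=3 r[T3]=3 [LOAD]
5. LOAD T0 → mem=3 r[T0]=3 [LOAD]
6. CAS T0 → mem=4 r[T0]=3 [OK]
7. CAS T1 → mem=4 r[T1]=2 [RETRY]
8. LOAD T1 → mem=4 r[T1]=4 [LOAD]
9. CAS T3 → mem=4 r[T3]=3 [RETRY]
10. LOAD T0 → mem=4 r[T0]=4 [LOAD]
11. CAS T0 → mem=5 r[T0]=4 [OK]
12. CAS T1 → mem=5 r[T1]=4 [RETRY]

T0 = (2, 0)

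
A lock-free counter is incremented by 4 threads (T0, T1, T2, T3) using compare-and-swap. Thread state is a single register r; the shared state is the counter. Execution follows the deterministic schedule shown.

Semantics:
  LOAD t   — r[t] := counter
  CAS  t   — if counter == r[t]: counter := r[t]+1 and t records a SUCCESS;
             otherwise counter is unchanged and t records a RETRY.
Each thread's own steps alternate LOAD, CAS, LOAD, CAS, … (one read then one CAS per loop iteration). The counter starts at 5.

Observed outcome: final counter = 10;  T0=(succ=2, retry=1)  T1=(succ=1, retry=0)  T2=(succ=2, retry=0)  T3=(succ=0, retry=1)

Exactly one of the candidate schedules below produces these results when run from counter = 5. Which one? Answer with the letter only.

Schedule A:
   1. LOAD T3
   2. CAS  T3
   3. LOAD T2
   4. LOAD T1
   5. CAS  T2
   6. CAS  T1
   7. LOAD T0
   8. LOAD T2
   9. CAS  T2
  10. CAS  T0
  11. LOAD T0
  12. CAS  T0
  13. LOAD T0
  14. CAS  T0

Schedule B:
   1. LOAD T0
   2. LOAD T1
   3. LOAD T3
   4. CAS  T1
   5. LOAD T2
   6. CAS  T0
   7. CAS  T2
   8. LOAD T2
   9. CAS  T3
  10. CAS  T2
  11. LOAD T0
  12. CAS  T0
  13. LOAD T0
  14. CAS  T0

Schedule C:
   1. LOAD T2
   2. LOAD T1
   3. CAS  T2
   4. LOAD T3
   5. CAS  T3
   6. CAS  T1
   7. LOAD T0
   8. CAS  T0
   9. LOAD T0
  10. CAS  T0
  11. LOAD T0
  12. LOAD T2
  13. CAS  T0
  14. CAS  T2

Run B:
[1] T0.load  rd  (counter 5, T0.r 5)
[2] T1.load  rd  (counter 5, T1.r 5)
[3] T3.load  rd  (counter 5, T3.r 5)
[4] T1.cas  hit  (counter 6, T1.r 5)
[5] T2.load  rd  (counter 6, T2.r 6)
[6] T0.cas  miss  (counter 6, T0.r 5)
[7] T2.cas  hit  (counter 7, T2.r 6)
[8] T2.load  rd  (counter 7, T2.r 7)
[9] T3.cas  miss  (counter 7, T3.r 5)
[10] T2.cas  hit  (counter 8, T2.r 7)
[11] T0.load  rd  (counter 8, T0.r 8)
[12] T0.cas  hit  (counter 9, T0.r 8)
[13] T0.load  rd  (counter 9, T0.r 9)
[14] T0.cas  hit  (counter 10, T0.r 9)

B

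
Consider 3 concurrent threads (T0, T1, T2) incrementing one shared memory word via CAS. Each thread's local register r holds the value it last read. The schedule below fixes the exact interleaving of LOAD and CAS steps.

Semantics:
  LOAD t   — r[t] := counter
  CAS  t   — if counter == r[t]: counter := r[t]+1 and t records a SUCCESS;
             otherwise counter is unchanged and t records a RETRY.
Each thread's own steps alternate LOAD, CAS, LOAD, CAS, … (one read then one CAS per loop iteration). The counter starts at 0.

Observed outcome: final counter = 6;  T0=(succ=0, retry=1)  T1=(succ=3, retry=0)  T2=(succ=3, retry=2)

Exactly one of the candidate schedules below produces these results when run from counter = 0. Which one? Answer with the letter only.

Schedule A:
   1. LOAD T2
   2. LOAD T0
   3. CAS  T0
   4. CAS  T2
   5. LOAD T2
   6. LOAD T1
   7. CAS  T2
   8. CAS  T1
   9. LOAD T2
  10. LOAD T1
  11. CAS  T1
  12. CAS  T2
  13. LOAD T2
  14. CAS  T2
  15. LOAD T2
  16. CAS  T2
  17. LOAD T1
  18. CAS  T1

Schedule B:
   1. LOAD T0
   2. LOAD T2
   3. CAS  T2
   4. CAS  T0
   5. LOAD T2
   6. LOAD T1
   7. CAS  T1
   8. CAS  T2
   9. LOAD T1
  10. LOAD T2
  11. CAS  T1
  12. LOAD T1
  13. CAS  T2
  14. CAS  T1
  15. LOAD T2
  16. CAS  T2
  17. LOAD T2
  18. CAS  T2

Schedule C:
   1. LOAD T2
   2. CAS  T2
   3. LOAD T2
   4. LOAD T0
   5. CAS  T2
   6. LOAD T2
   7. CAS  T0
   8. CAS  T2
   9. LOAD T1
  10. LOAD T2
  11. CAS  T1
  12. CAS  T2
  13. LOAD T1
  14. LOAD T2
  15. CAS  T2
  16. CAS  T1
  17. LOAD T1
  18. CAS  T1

B

Simulating candidate B:
step 1: T0 LOAD ⇒ load; ctr=0 reg=0
step 2: T2 LOAD ⇒ load; ctr=0 reg=0
step 3: T2 CAS ⇒ ok; ctr=1 reg=0
step 4: T0 CAS ⇒ retry; ctr=1 reg=0
step 5: T2 LOAD ⇒ load; ctr=1 reg=1
step 6: T1 LOAD ⇒ load; ctr=1 reg=1
step 7: T1 CAS ⇒ ok; ctr=2 reg=1
step 8: T2 CAS ⇒ retry; ctr=2 reg=1
step 9: T1 LOAD ⇒ load; ctr=2 reg=2
step 10: T2 LOAD ⇒ load; ctr=2 reg=2
step 11: T1 CAS ⇒ ok; ctr=3 reg=2
step 12: T1 LOAD ⇒ load; ctr=3 reg=3
step 13: T2 CAS ⇒ retry; ctr=3 reg=2
step 14: T1 CAS ⇒ ok; ctr=4 reg=3
step 15: T2 LOAD ⇒ load; ctr=4 reg=4
step 16: T2 CAS ⇒ ok; ctr=5 reg=4
step 17: T2 LOAD ⇒ load; ctr=5 reg=5
step 18: T2 CAS ⇒ ok; ctr=6 reg=5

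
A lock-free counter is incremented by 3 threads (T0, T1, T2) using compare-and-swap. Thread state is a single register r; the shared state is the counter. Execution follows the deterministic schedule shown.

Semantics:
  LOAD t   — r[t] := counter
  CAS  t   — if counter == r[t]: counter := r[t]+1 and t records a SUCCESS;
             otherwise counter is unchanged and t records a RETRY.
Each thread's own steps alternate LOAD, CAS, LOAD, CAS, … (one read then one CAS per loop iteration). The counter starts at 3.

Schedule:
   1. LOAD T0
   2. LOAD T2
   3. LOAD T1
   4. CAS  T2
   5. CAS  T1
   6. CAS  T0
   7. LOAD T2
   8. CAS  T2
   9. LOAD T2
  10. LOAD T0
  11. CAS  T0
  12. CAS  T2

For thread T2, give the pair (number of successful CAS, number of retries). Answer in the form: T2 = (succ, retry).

T2 = (2, 1)

T0 LOAD — after: cnt=3, r=3 — load
T2 LOAD — after: cnt=3, r=3 — load
T1 LOAD — after: cnt=3, r=3 — load
T2 CAS — after: cnt=4, r=3 — ok
T1 CAS — after: cnt=4, r=3 — retry
T0 CAS — after: cnt=4, r=3 — retry
T2 LOAD — after: cnt=4, r=4 — load
T2 CAS — after: cnt=5, r=4 — ok
T2 LOAD — after: cnt=5, r=5 — load
T0 LOAD — after: cnt=5, r=5 — load
T0 CAS — after: cnt=6, r=5 — ok
T2 CAS — after: cnt=6, r=5 — retry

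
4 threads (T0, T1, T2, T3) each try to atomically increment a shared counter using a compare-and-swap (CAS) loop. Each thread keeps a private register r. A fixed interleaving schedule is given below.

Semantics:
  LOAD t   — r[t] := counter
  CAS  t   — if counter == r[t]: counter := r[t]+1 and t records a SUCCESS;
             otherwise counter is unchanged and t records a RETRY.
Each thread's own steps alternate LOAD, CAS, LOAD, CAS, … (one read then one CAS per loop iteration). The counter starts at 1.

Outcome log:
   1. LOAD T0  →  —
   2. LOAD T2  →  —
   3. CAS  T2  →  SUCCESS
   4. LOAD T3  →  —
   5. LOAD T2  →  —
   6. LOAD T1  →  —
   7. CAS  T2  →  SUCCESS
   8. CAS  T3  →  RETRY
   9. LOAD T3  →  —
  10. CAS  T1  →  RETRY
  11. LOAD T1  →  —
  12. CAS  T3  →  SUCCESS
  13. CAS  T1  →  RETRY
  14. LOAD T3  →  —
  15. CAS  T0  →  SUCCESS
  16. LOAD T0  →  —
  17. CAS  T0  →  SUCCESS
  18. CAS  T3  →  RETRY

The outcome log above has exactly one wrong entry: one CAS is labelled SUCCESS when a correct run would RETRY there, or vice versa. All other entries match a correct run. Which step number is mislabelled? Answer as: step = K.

step = 15

Re-executing:
   1) LOAD T0:  M=1  r_T0=1
   2) LOAD T2:  M=1  r_T2=1
   3) CAS  T2:  M=2  r_T2=1 ✓
   4) LOAD T3:  M=2  r_T3=2
   5) LOAD T2:  M=2  r_T2=2
   6) LOAD T1:  M=2  r_T1=2
   7) CAS  T2:  M=3  r_T2=2 ✓
   8) CAS  T3:  M=3  r_T3=2 ✗
   9) LOAD T3:  M=3  r_T3=3
  10) CAS  T1:  M=3  r_T1=2 ✗
  11) LOAD T1:  M=3  r_T1=3
  12) CAS  T3:  M=4  r_T3=3 ✓
  13) CAS  T1:  M=4  r_T1=3 ✗
  14) LOAD T3:  M=4  r_T3=4
  15) CAS  T0:  M=4  r_T0=1 ✗
  16) LOAD T0:  M=4  r_T0=4
  17) CAS  T0:  M=5  r_T0=4 ✓
  18) CAS  T3:  M=5  r_T3=4 ✗
Flip is step 15.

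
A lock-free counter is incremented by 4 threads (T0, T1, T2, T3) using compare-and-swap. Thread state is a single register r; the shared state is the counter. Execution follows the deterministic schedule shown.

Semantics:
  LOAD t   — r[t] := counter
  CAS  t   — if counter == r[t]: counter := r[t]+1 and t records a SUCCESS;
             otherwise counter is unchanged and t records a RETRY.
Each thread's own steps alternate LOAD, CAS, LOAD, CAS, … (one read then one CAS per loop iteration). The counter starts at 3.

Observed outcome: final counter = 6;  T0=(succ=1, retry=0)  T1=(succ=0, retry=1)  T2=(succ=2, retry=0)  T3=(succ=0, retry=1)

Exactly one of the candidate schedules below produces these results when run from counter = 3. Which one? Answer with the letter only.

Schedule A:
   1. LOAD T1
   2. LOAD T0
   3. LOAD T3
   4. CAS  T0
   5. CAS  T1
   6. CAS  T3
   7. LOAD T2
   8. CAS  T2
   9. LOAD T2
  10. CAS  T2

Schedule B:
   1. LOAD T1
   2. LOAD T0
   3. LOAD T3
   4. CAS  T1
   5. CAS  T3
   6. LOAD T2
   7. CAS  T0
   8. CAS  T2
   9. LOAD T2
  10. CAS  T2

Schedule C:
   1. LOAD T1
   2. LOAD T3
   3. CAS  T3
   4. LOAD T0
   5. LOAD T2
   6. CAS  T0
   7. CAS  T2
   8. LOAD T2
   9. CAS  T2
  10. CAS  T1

Tracing schedule A:
   1) LOAD T1:  M=3  r_T1=3
   2) LOAD T0:  M=3  r_T0=3
   3) LOAD T3:  M=3  r_T3=3
   4) CAS  T0:  M=4  r_T0=3 ✓
   5) CAS  T1:  M=4  r_T1=3 ✗
   6) CAS  T3:  M=4  r_T3=3 ✗
   7) LOAD T2:  M=4  r_T2=4
   8) CAS  T2:  M=5  r_T2=4 ✓
   9) LOAD T2:  M=5  r_T2=5
  10) CAS  T2:  M=6  r_T2=5 ✓

A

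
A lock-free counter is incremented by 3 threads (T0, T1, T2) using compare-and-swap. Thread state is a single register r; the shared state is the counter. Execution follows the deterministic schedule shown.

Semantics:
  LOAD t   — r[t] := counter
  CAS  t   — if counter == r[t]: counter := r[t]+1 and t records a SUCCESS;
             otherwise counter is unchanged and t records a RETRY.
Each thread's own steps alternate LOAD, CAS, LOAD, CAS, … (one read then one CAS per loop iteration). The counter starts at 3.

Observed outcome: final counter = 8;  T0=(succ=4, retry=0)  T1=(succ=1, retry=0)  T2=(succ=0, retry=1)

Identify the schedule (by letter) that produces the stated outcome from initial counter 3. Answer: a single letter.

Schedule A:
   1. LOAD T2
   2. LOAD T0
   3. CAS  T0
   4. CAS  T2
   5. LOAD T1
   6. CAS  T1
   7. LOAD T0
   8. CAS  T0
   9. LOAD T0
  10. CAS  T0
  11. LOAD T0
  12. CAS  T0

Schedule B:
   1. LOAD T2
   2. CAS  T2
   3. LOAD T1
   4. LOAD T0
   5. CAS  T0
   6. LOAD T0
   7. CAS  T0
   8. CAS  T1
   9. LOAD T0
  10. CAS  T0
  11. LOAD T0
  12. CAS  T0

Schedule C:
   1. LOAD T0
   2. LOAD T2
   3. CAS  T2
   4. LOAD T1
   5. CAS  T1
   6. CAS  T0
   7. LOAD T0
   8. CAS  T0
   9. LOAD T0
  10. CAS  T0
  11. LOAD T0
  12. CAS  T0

Simulating candidate A:
[1] T2.load  rd  (counter 3, T2.r 3)
[2] T0.load  rd  (counter 3, T0.r 3)
[3] T0.cas  hit  (counter 4, T0.r 3)
[4] T2.cas  miss  (counter 4, T2.r 3)
[5] T1.load  rd  (counter 4, T1.r 4)
[6] T1.cas  hit  (counter 5, T1.r 4)
[7] T0.load  rd  (counter 5, T0.r 5)
[8] T0.cas  hit  (counter 6, T0.r 5)
[9] T0.load  rd  (counter 6, T0.r 6)
[10] T0.cas  hit  (counter 7, T0.r 6)
[11] T0.load  rd  (counter 7, T0.r 7)
[12] T0.cas  hit  (counter 8, T0.r 7)

A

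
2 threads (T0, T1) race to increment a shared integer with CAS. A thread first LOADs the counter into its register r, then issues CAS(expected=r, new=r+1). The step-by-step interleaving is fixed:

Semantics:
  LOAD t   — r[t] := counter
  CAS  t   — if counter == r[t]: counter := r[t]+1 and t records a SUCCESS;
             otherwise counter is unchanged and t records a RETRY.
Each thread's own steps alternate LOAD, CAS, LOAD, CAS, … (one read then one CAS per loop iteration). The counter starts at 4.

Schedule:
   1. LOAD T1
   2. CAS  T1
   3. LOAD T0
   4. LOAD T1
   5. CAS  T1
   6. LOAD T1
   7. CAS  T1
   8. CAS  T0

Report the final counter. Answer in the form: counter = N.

counter = 7

[1] T1.load  rd  (counter 4, T1.r 4)
[2] T1.cas  hit  (counter 5, T1.r 4)
[3] T0.load  rd  (counter 5, T0.r 5)
[4] T1.load  rd  (counter 5, T1.r 5)
[5] T1.cas  hit  (counter 6, T1.r 5)
[6] T1.load  rd  (counter 6, T1.r 6)
[7] T1.cas  hit  (counter 7, T1.r 6)
[8] T0.cas  miss  (counter 7, T0.r 5)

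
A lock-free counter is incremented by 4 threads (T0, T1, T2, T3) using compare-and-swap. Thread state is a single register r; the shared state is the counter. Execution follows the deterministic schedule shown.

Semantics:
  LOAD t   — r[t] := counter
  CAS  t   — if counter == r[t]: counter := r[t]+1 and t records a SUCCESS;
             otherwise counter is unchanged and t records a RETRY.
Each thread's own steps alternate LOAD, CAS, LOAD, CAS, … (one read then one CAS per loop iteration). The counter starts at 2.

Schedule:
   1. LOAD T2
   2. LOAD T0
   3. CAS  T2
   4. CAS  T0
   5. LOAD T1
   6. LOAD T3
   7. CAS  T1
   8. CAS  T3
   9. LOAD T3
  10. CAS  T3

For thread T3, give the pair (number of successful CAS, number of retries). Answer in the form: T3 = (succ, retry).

T2 LOAD — after: cnt=2, r=2 — load
T0 LOAD — after: cnt=2, r=2 — load
T2 CAS — after: cnt=3, r=2 — ok
T0 CAS — after: cnt=3, r=2 — retry
T1 LOAD — after: cnt=3, r=3 — load
T3 LOAD — after: cnt=3, r=3 — load
T1 CAS — after: cnt=4, r=3 — ok
T3 CAS — after: cnt=4, r=3 — retry
T3 LOAD — after: cnt=4, r=4 — load
T3 CAS — after: cnt=5, r=4 — ok

T3 = (1, 1)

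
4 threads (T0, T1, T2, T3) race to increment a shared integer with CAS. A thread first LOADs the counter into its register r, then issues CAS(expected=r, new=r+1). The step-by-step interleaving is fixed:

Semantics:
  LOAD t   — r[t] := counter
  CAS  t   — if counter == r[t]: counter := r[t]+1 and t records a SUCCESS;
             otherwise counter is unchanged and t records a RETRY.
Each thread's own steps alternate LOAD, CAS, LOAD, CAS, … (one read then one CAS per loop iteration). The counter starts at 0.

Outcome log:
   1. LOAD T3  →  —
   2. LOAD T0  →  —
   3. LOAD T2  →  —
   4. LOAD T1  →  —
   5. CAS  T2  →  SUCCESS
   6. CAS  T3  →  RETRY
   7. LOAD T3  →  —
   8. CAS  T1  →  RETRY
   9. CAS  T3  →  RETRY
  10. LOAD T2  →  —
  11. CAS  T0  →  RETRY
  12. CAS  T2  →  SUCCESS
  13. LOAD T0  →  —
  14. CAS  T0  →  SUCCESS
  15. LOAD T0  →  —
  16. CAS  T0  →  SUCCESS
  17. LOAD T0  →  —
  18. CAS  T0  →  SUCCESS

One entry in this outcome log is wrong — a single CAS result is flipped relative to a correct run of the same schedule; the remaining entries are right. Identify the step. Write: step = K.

step = 9

Reference trace:
#1 T3 reads 0
#2 T0 reads 0
#3 T2 reads 0
#4 T1 reads 0
#5 T2 CAS(0→1) writes; counter now 1
#6 T3 CAS(0→1) fails; counter now 1
#7 T3 reads 1
#8 T1 CAS(0→1) fails; counter now 1
#9 T3 CAS(1→2) writes; counter now 2
#10 T2 reads 2
#11 T0 CAS(0→1) fails; counter now 2
#12 T2 CAS(2→3) writes; counter now 3
#13 T0 reads 3
#14 T0 CAS(3→4) writes; counter now 4
#15 T0 reads 4
#16 T0 CAS(4→5) writes; counter now 5
#17 T0 reads 5
#18 T0 CAS(5→6) writes; counter now 6
Log disagrees first at step 9.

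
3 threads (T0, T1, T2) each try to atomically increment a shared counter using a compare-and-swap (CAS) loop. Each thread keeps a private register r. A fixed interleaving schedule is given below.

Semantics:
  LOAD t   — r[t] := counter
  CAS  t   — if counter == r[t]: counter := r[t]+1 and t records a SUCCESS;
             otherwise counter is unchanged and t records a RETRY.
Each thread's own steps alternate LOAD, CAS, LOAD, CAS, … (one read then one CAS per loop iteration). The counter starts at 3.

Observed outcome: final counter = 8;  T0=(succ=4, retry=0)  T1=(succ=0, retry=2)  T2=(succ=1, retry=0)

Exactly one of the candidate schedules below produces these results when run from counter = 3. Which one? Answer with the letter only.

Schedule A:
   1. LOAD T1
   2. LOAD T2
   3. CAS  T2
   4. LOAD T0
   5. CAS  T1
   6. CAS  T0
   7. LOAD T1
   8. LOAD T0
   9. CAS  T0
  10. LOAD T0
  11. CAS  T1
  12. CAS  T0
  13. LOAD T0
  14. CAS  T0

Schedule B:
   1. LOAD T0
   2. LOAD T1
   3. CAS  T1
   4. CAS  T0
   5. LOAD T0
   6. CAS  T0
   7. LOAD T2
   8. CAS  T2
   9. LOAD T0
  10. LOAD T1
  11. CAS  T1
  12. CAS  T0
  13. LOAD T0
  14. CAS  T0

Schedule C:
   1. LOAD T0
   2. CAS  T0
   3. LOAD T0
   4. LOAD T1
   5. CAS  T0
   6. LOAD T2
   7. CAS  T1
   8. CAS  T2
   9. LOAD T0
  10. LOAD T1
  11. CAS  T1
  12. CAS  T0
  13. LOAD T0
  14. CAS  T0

A

Tracing schedule A:
step 1: T1 LOAD ⇒ load; ctr=3 reg=3
step 2: T2 LOAD ⇒ load; ctr=3 reg=3
step 3: T2 CAS ⇒ ok; ctr=4 reg=3
step 4: T0 LOAD ⇒ load; ctr=4 reg=4
step 5: T1 CAS ⇒ retry; ctr=4 reg=3
step 6: T0 CAS ⇒ ok; ctr=5 reg=4
step 7: T1 LOAD ⇒ load; ctr=5 reg=5
step 8: T0 LOAD ⇒ load; ctr=5 reg=5
step 9: T0 CAS ⇒ ok; ctr=6 reg=5
step 10: T0 LOAD ⇒ load; ctr=6 reg=6
step 11: T1 CAS ⇒ retry; ctr=6 reg=5
step 12: T0 CAS ⇒ ok; ctr=7 reg=6
step 13: T0 LOAD ⇒ load; ctr=7 reg=7
step 14: T0 CAS ⇒ ok; ctr=8 reg=7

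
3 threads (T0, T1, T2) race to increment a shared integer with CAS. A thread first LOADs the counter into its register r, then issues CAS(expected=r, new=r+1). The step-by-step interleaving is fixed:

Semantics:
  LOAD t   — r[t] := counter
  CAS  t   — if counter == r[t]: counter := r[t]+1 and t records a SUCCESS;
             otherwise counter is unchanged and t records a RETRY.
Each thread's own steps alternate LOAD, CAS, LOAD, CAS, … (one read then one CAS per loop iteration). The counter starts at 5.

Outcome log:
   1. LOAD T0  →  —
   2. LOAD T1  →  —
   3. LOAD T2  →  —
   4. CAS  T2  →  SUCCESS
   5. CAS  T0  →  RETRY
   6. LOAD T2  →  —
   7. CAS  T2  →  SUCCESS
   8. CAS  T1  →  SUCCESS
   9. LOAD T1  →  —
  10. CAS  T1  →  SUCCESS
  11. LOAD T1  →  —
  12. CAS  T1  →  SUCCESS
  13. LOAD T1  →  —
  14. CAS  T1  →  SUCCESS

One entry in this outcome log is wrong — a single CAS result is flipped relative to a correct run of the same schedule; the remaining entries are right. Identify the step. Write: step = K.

step = 8

Re-executing:
T0 LOAD — after: cnt=5, r=5 — load
T1 LOAD — after: cnt=5, r=5 — load
T2 LOAD — after: cnt=5, r=5 — load
T2 CAS — after: cnt=6, r=5 — ok
T0 CAS — after: cnt=6, r=5 — retry
T2 LOAD — after: cnt=6, r=6 — load
T2 CAS — after: cnt=7, r=6 — ok
T1 CAS — after: cnt=7, r=5 — retry
T1 LOAD — after: cnt=7, r=7 — load
T1 CAS — after: cnt=8, r=7 — ok
T1 LOAD — after: cnt=8, r=8 — load
T1 CAS — after: cnt=9, r=8 — ok
T1 LOAD — after: cnt=9, r=9 — load
T1 CAS — after: cnt=10, r=9 — ok
Log disagrees first at step 8.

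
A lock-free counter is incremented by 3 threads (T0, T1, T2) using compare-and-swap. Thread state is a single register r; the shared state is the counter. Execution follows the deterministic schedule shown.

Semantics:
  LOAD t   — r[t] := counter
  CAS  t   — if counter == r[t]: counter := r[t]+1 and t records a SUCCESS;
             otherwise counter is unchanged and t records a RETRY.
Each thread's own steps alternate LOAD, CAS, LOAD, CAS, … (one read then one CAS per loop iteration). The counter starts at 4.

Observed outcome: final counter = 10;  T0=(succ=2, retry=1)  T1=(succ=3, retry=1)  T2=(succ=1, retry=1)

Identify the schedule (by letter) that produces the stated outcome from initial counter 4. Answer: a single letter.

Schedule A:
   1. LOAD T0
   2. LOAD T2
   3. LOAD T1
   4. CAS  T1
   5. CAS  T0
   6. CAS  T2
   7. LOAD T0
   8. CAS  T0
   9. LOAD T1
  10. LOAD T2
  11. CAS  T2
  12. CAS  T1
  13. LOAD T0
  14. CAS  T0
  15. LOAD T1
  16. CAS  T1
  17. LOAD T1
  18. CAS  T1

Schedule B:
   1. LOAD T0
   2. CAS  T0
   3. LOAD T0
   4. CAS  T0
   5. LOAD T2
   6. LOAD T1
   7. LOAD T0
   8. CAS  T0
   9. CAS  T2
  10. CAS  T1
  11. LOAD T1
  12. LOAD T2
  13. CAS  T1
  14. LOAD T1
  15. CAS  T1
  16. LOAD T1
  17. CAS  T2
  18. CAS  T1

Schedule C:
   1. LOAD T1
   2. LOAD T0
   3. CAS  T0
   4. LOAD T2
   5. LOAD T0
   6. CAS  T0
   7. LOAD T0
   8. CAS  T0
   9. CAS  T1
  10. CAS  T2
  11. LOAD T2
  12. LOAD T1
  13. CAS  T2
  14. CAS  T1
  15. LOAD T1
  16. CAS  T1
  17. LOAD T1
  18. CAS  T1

Tracing schedule A:
#1 T0 reads 4
#2 T2 reads 4
#3 T1 reads 4
#4 T1 CAS(4→5) writes; counter now 5
#5 T0 CAS(4→5) fails; counter now 5
#6 T2 CAS(4→5) fails; counter now 5
#7 T0 reads 5
#8 T0 CAS(5→6) writes; counter now 6
#9 T1 reads 6
#10 T2 reads 6
#11 T2 CAS(6→7) writes; counter now 7
#12 T1 CAS(6→7) fails; counter now 7
#13 T0 reads 7
#14 T0 CAS(7→8) writes; counter now 8
#15 T1 reads 8
#16 T1 CAS(8→9) writes; counter now 9
#17 T1 reads 9
#18 T1 CAS(9→10) writes; counter now 10

A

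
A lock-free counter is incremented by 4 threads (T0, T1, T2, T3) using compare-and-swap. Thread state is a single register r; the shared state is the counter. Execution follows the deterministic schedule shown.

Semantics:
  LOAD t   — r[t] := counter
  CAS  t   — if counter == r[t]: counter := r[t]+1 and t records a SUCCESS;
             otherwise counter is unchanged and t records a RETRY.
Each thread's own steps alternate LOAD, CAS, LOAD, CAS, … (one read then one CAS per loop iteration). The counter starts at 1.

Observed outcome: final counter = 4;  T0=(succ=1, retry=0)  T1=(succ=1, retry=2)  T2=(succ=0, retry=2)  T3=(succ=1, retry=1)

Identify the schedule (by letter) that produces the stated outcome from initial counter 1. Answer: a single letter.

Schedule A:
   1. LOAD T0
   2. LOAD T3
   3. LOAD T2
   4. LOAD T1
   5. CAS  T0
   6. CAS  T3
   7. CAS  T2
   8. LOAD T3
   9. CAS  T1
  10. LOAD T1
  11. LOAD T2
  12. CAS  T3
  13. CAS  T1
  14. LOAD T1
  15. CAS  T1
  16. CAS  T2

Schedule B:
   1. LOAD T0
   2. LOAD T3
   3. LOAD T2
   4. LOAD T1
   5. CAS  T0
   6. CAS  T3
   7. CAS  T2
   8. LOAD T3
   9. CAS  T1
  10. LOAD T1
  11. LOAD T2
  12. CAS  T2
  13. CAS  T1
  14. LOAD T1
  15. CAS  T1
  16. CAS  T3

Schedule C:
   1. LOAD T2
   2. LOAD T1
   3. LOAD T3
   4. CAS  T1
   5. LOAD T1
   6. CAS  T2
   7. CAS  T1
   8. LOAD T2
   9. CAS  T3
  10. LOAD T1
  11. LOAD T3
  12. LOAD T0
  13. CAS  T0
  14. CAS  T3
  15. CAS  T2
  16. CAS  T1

Run A:
[1] T0.load  rd  (counter 1, T0.r 1)
[2] T3.load  rd  (counter 1, T3.r 1)
[3] T2.load  rd  (counter 1, T2.r 1)
[4] T1.load  rd  (counter 1, T1.r 1)
[5] T0.cas  hit  (counter 2, T0.r 1)
[6] T3.cas  miss  (counter 2, T3.r 1)
[7] T2.cas  miss  (counter 2, T2.r 1)
[8] T3.load  rd  (counter 2, T3.r 2)
[9] T1.cas  miss  (counter 2, T1.r 1)
[10] T1.load  rd  (counter 2, T1.r 2)
[11] T2.load  rd  (counter 2, T2.r 2)
[12] T3.cas  hit  (counter 3, T3.r 2)
[13] T1.cas  miss  (counter 3, T1.r 2)
[14] T1.load  rd  (counter 3, T1.r 3)
[15] T1.cas  hit  (counter 4, T1.r 3)
[16] T2.cas  miss  (counter 4, T2.r 2)

A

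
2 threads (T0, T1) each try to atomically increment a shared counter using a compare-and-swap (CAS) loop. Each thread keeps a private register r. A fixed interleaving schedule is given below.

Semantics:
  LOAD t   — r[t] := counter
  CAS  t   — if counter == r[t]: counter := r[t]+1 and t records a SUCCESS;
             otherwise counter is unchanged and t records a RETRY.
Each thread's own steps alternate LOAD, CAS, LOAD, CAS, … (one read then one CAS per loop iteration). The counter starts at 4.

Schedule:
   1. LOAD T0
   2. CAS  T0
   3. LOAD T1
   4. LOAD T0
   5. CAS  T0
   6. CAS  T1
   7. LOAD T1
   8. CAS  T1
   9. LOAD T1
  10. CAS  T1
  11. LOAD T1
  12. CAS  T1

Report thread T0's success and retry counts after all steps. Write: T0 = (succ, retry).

T0 LOAD — after: cnt=4, r=4 — load
T0 CAS — after: cnt=5, r=4 — ok
T1 LOAD — after: cnt=5, r=5 — load
T0 LOAD — after: cnt=5, r=5 — load
T0 CAS — after: cnt=6, r=5 — ok
T1 CAS — after: cnt=6, r=5 — retry
T1 LOAD — after: cnt=6, r=6 — load
T1 CAS — after: cnt=7, r=6 — ok
T1 LOAD — after: cnt=7, r=7 — load
T1 CAS — after: cnt=8, r=7 — ok
T1 LOAD — after: cnt=8, r=8 — load
T1 CAS — after: cnt=9, r=8 — ok

T0 = (2, 0)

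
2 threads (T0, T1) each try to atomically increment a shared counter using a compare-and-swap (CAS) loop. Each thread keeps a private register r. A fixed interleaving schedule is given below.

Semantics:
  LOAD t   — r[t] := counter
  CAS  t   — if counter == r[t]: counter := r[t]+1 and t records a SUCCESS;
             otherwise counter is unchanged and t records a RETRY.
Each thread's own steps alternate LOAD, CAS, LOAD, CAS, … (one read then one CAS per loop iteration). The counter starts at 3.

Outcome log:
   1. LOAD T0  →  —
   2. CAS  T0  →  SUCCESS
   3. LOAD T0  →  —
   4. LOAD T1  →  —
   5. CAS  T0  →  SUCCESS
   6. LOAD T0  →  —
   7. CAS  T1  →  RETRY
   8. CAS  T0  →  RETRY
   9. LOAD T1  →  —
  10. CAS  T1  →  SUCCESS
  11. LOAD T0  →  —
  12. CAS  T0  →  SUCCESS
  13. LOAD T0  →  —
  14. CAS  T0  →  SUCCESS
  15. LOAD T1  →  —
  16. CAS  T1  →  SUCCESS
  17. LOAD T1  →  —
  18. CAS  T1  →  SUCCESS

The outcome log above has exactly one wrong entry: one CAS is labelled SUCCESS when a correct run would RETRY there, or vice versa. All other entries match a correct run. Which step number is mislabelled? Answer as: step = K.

Re-executing:
1. LOAD T0 → mem=3 r[T0]=3 [LOAD]
2. CAS T0 → mem=4 r[T0]=3 [OK]
3. LOAD T0 → mem=4 r[T0]=4 [LOAD]
4. LOAD T1 → mem=4 r[T1]=4 [LOAD]
5. CAS T0 → mem=5 r[T0]=4 [OK]
6. LOAD T0 → mem=5 r[T0]=5 [LOAD]
7. CAS T1 → mem=5 r[T1]=4 [RETRY]
8. CAS T0 → mem=6 r[T0]=5 [OK]
9. LOAD T1 → mem=6 r[T1]=6 [LOAD]
10. CAS T1 → mem=7 r[T1]=6 [OK]
11. LOAD T0 → mem=7 r[T0]=7 [LOAD]
12. CAS T0 → mem=8 r[T0]=7 [OK]
13. LOAD T0 → mem=8 r[T0]=8 [LOAD]
14. CAS T0 → mem=9 r[T0]=8 [OK]
15. LOAD T1 → mem=9 r[T1]=9 [LOAD]
16. CAS T1 → mem=10 r[T1]=9 [OK]
17. LOAD T1 → mem=10 r[T1]=10 [LOAD]
18. CAS T1 → mem=11 r[T1]=10 [OK]
Log disagrees first at step 8.

step = 8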